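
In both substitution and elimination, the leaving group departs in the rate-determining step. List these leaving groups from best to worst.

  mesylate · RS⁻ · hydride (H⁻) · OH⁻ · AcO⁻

The more stable X⁻ (or X) is on its own — i.e. the weaker a base it is — the better a leaving group it makes.
mesylate: pKₐ(CH₃SO₃H (MsOH)) ≈ -1.9 — resonance-delocalised alkanesulfonate
AcO⁻: pKₐ(CH₃COOH) ≈ 4.8 — resonance-stabilised but still a weak base
RS⁻: pKₐ(RSH (a thiol)) ≈ 10.5 — moderately basic; rarely leaves without activation
OH⁻: pKₐ(H₂O) ≈ 15.7
hydride (H⁻): pKₐ(H₂) ≈ 36

mesylate > AcO⁻ > RS⁻ > OH⁻ > hydride (H⁻)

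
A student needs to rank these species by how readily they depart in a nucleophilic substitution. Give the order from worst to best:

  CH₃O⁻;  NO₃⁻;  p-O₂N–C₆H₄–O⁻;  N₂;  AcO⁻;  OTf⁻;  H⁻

H⁻ < CH₃O⁻ < p-O₂N–C₆H₄–O⁻ < AcO⁻ < NO₃⁻ < OTf⁻ < N₂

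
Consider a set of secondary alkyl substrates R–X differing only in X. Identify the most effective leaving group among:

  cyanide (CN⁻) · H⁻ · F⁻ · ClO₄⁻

ClO₄⁻: pKₐ(HClO₄) ≈ -10
F⁻: pKₐ(HF) ≈ 3.2
cyanide (CN⁻): pKₐ(HCN) ≈ 9.2
H⁻: pKₐ(H₂) ≈ 36

ClO₄⁻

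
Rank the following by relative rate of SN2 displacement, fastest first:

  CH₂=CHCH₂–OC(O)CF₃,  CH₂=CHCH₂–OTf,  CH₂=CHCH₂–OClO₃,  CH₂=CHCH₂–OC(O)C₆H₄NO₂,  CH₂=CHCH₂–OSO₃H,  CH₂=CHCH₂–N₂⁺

The skeletons are identical, so relative rate is governed entirely by leaving-group ability.
The more stable X⁻ (or X) is on its own — i.e. the weaker a base it is — the better a leaving group it makes.
CH₂=CHCH₂–N₂⁺ loses N₂: no meaningful conjugate acid; N₂ departs as an exceptionally stable neutral molecule
CH₂=CHCH₂–OTf loses OTf⁻: pKₐ(CF₃SO₃H (triflic acid)) ≈ -14
CH₂=CHCH₂–OClO₃ loses ClO₄⁻: pKₐ(HClO₄) ≈ -10
CH₂=CHCH₂–OSO₃H loses HSO₄⁻: pKₐ(H₂SO₄) ≈ -3
CH₂=CHCH₂–OC(O)CF₃ loses CF₃COO⁻: pKₐ(CF₃COOH) ≈ 0.2
CH₂=CHCH₂–OC(O)C₆H₄NO₂ loses p-O₂N–C₆H₄–COO⁻: pKₐ(p-nitrobenzoic acid) ≈ 3.4

CH₂=CHCH₂–N₂⁺ > CH₂=CHCH₂–OTf > CH₂=CHCH₂–OClO₃ > CH₂=CHCH₂–OSO₃H > CH₂=CHCH₂–OC(O)CF₃ > CH₂=CHCH₂–OC(O)C₆H₄NO₂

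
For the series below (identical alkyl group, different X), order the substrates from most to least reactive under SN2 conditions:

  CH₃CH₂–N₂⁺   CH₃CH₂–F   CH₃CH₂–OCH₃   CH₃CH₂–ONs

With the same alkyl group throughout, only the leaving group differentiates the rates.
The more stable X⁻ (or X) is on its own — i.e. the weaker a base it is — the better a leaving group it makes.
CH₃CH₂–N₂⁺ loses N₂: no meaningful conjugate acid; N₂ departs as an exceptionally stable neutral molecule
CH₃CH₂–ONs loses ONs⁻: pKₐ(p-O₂NC₆H₄SO₃H) ≈ -3.5
CH₃CH₂–F loses F⁻: pKₐ(HF) ≈ 3.2
CH₃CH₂–OCH₃ loses CH₃O⁻: pKₐ(CH₃OH) ≈ 15.5

CH₃CH₂–N₂⁺ > CH₃CH₂–ONs > CH₃CH₂–F > CH₃CH₂–OCH₃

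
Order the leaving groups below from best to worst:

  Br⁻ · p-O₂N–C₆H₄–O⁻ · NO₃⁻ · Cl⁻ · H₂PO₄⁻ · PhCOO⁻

Br⁻ > Cl⁻ > NO₃⁻ > H₂PO₄⁻ > PhCOO⁻ > p-O₂N–C₆H₄–O⁻

A good leaving group is a weak base: the lower the pKₐ of its conjugate acid, the more readily it departs.
Br⁻: pKₐ(HBr) ≈ -9
Cl⁻: pKₐ(HCl) ≈ -7
NO₃⁻: pKₐ(HNO₃) ≈ -1.3
H₂PO₄⁻: pKₐ(H₃PO₄) ≈ 2.1 — moderate base; biological leaving group after further activation
PhCOO⁻: pKₐ(C₆H₅COOH) ≈ 4.2 — aryl carboxylate
p-O₂N–C₆H₄–O⁻: pKₐ(p-nitrophenol) ≈ 7.2 — nitro group delocalises the charge; the classic chromogenic LG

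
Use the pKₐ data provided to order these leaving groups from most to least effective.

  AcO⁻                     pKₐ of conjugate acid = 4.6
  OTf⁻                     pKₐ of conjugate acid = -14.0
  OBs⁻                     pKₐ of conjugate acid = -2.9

Lower conjugate-acid pKₐ ⇒ weaker base ⇒ better leaving group.
Sorting by the given values: OTf⁻ (-14.0), OBs⁻ (-2.9), AcO⁻ (4.6).

OTf⁻ > OBs⁻ > AcO⁻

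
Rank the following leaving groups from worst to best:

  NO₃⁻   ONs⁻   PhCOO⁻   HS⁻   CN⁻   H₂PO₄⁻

CN⁻ < HS⁻ < PhCOO⁻ < H₂PO₄⁻ < NO₃⁻ < ONs⁻

ONs⁻: pKₐ(p-O₂NC₆H₄SO₃H) ≈ -3.5
NO₃⁻: pKₐ(HNO₃) ≈ -1.3
H₂PO₄⁻: pKₐ(H₃PO₄) ≈ 2.1
PhCOO⁻: pKₐ(C₆H₅COOH) ≈ 4.2
HS⁻: pKₐ(H₂S) ≈ 7
CN⁻: pKₐ(HCN) ≈ 9.2
Reversing gives the worst-to-best order requested.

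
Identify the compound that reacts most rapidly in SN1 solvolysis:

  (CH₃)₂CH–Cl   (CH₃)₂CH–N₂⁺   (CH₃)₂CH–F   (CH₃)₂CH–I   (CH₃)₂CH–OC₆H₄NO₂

(CH₃)₂CH–N₂⁺

With the same alkyl group throughout, only the leaving group differentiates the rates.
Rank by basicity of the departing species: weakest base leaves most easily.
(CH₃)₂CH–N₂⁺ loses N₂: no meaningful conjugate acid; N₂ departs as an exceptionally stable neutral molecule
(CH₃)₂CH–I loses I⁻: pKₐ(HI) ≈ -10
(CH₃)₂CH–Cl loses Cl⁻: pKₐ(HCl) ≈ -7
(CH₃)₂CH–F loses F⁻: pKₐ(HF) ≈ 3.2
(CH₃)₂CH–OC₆H₄NO₂ loses p-O₂N–C₆H₄–O⁻: pKₐ(p-nitrophenol) ≈ 7.2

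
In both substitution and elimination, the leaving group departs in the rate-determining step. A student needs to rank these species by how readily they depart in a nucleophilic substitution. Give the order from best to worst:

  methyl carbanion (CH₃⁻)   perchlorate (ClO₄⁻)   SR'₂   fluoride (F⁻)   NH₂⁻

perchlorate (ClO₄⁻) > SR'₂ > fluoride (F⁻) > NH₂⁻ > methyl carbanion (CH₃⁻)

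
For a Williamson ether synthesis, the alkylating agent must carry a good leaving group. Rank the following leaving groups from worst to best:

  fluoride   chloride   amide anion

The more stable X⁻ (or X) is on its own — i.e. the weaker a base it is — the better a leaving group it makes.
chloride: pKₐ(HCl) ≈ -7 — moderately weak base
fluoride: pKₐ(HF) ≈ 3.2 — small and strongly basic; the poor halide leaving group
amide anion: pKₐ(NH₃) ≈ 38
The question asks for worst first, so the sequence is read in increasing leaving-group ability.

amide anion < fluoride < chloride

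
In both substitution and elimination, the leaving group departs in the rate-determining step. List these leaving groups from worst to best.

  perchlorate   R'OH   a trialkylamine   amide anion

amide anion < a trialkylamine < R'OH < perchlorate

Rank by basicity of the departing species: weakest base leaves most easily.
perchlorate: pKₐ(HClO₄) ≈ -10
R'OH: pKₐ(R'OH₂⁺) ≈ -2.4
a trialkylamine: pKₐ(R'₃NH⁺) ≈ 10.7
amide anion: pKₐ(NH₃) ≈ 38
The question asks for worst first, so the sequence is read in increasing leaving-group ability.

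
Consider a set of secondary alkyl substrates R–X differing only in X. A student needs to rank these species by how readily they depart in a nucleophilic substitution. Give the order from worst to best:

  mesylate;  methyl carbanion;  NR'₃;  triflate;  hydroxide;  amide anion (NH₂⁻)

methyl carbanion < amide anion (NH₂⁻) < hydroxide < NR'₃ < mesylate < triflate

The more stable X⁻ (or X) is on its own — i.e. the weaker a base it is — the better a leaving group it makes.
triflate: pKₐ(CF₃SO₃H (triflic acid)) ≈ -14
mesylate: pKₐ(CH₃SO₃H (MsOH)) ≈ -1.9
NR'₃: pKₐ(R'₃NH⁺) ≈ 10.7
hydroxide: pKₐ(H₂O) ≈ 15.7
amide anion (NH₂⁻): pKₐ(NH₃) ≈ 38
methyl carbanion: pKₐ(CH₄) ≈ 48
The question asks for worst first, so the sequence is read in increasing leaving-group ability.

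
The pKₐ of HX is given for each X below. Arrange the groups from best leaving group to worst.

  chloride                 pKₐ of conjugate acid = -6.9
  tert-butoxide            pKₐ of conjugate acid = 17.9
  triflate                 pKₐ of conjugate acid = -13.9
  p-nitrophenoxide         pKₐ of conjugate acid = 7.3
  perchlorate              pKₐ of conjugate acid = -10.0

Lower conjugate-acid pKₐ ⇒ weaker base ⇒ better leaving group.
Sorting by the given values: triflate (-13.9), perchlorate (-10.0), chloride (-6.9), p-nitrophenoxide (7.3), tert-butoxide (17.9).

triflate > perchlorate > chloride > p-nitrophenoxide > tert-butoxide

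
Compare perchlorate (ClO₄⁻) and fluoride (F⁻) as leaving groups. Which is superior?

perchlorate (ClO₄⁻)

perchlorate (ClO₄⁻) is the better leaving group.
pKₐ(HClO₄) ≈ -10 versus pKₐ(HF) ≈ 3.2: perchlorate (ClO₄⁻) is the much weaker base.
Extremely weak base; rarely used for safety reasons.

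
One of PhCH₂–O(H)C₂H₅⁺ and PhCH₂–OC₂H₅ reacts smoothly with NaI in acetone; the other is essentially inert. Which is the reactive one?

PhCH₂–O(H)C₂H₅⁺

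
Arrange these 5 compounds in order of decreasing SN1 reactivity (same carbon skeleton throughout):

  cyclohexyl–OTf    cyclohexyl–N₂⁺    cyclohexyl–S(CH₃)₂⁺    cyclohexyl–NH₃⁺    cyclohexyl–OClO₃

cyclohexyl–N₂⁺ > cyclohexyl–OTf > cyclohexyl–OClO₃ > cyclohexyl–S(CH₃)₂⁺ > cyclohexyl–NH₃⁺

With the same alkyl group throughout, only the leaving group differentiates the rates.
Rank by basicity of the departing species: weakest base leaves most easily.
cyclohexyl–N₂⁺ loses N₂: no meaningful conjugate acid; N₂ departs as an exceptionally stable neutral molecule
cyclohexyl–OTf loses OTf⁻: pKₐ(CF₃SO₃H (triflic acid)) ≈ -14
cyclohexyl–OClO₃ loses ClO₄⁻: pKₐ(HClO₄) ≈ -10
cyclohexyl–S(CH₃)₂⁺ loses SR'₂: pKₐ(R'₂SH⁺) ≈ -7
cyclohexyl–NH₃⁺ loses NH₃: pKₐ(NH₄⁺) ≈ 9.2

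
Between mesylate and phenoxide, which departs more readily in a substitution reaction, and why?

mesylate is the better leaving group.
pKₐ(CH₃SO₃H (MsOH)) ≈ -1.9 versus pKₐ(C₆H₅OH (phenol)) ≈ 10: mesylate is the much weaker base.
Resonance-delocalised alkanesulfonate.

mesylate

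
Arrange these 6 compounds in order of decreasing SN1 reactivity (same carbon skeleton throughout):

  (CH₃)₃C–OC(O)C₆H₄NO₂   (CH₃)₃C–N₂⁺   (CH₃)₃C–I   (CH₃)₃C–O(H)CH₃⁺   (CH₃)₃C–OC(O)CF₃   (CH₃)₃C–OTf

With the same alkyl group throughout, only the leaving group differentiates the rates.
A good leaving group is a weak base: the lower the pKₐ of its conjugate acid, the more readily it departs.
(CH₃)₃C–N₂⁺ loses N₂: no meaningful conjugate acid; N₂ departs as an exceptionally stable neutral molecule
(CH₃)₃C–OTf loses OTf⁻: pKₐ(CF₃SO₃H (triflic acid)) ≈ -14
(CH₃)₃C–I loses I⁻: pKₐ(HI) ≈ -10
(CH₃)₃C–O(H)CH₃⁺ loses R'OH: pKₐ(R'OH₂⁺) ≈ -2.4
(CH₃)₃C–OC(O)CF₃ loses CF₃COO⁻: pKₐ(CF₃COOH) ≈ 0.2
(CH₃)₃C–OC(O)C₆H₄NO₂ loses p-O₂N–C₆H₄–COO⁻: pKₐ(p-nitrobenzoic acid) ≈ 3.4

(CH₃)₃C–N₂⁺ > (CH₃)₃C–OTf > (CH₃)₃C–I > (CH₃)₃C–O(H)CH₃⁺ > (CH₃)₃C–OC(O)CF₃ > (CH₃)₃C–OC(O)C₆H₄NO₂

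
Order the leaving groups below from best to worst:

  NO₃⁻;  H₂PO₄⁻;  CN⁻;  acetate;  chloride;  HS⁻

chloride: pKₐ(HCl) ≈ -7
NO₃⁻: pKₐ(HNO₃) ≈ -1.3
H₂PO₄⁻: pKₐ(H₃PO₄) ≈ 2.1
acetate: pKₐ(CH₃COOH) ≈ 4.8 — resonance-stabilised but still a weak base
HS⁻: pKₐ(H₂S) ≈ 7 — larger and more polarisable than the oxygen analogue
CN⁻: pKₐ(HCN) ≈ 9.2

chloride > NO₃⁻ > H₂PO₄⁻ > acetate > HS⁻ > CN⁻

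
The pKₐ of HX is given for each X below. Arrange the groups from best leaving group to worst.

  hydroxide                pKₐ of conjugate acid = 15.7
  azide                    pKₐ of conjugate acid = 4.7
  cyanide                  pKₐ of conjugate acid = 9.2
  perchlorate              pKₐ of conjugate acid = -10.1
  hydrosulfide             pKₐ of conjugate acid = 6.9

Lower conjugate-acid pKₐ ⇒ weaker base ⇒ better leaving group.
Sorting by the given values: perchlorate (-10.1), azide (4.7), hydrosulfide (6.9), cyanide (9.2), hydroxide (15.7).

perchlorate > azide > hydrosulfide > cyanide > hydroxide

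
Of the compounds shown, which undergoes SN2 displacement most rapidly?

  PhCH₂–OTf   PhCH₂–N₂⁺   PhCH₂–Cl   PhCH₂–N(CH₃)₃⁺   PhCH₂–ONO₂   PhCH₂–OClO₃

PhCH₂–N₂⁺

With the same alkyl group throughout, only the leaving group differentiates the rates.
A good leaving group is a weak base: the lower the pKₐ of its conjugate acid, the more readily it departs.
PhCH₂–N₂⁺ loses N₂: no meaningful conjugate acid; N₂ departs as an exceptionally stable neutral molecule
PhCH₂–OTf loses OTf⁻: pKₐ(CF₃SO₃H (triflic acid)) ≈ -14
PhCH₂–OClO₃ loses ClO₄⁻: pKₐ(HClO₄) ≈ -10
PhCH₂–Cl loses Cl⁻: pKₐ(HCl) ≈ -7
PhCH₂–ONO₂ loses NO₃⁻: pKₐ(HNO₃) ≈ -1.3
PhCH₂–N(CH₃)₃⁺ loses NR'₃: pKₐ(R'₃NH⁺) ≈ 10.7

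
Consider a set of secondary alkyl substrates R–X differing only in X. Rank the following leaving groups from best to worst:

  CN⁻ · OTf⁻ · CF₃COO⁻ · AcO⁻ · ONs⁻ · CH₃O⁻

OTf⁻ > ONs⁻ > CF₃COO⁻ > AcO⁻ > CN⁻ > CH₃O⁻

OTf⁻: pKₐ(CF₃SO₃H (triflic acid)) ≈ -14
ONs⁻: pKₐ(p-O₂NC₆H₄SO₃H) ≈ -3.5
CF₃COO⁻: pKₐ(CF₃COOH) ≈ 0.2
AcO⁻: pKₐ(CH₃COOH) ≈ 4.8
CN⁻: pKₐ(HCN) ≈ 9.2
CH₃O⁻: pKₐ(CH₃OH) ≈ 15.5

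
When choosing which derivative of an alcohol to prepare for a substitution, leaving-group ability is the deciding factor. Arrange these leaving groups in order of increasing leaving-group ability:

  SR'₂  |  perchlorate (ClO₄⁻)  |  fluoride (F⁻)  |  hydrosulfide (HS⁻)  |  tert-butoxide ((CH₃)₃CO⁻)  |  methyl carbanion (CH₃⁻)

methyl carbanion (CH₃⁻) < tert-butoxide ((CH₃)₃CO⁻) < hydrosulfide (HS⁻) < fluoride (F⁻) < SR'₂ < perchlorate (ClO₄⁻)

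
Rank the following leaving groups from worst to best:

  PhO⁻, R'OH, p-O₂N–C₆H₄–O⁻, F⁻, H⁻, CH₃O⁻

Rank by basicity of the departing species: weakest base leaves most easily.
R'OH: pKₐ(R'OH₂⁺) ≈ -2.4 — neutral; leaves from a protonated ether (an oxonium ion, R–O(H)R'⁺)
F⁻: pKₐ(HF) ≈ 3.2
p-O₂N–C₆H₄–O⁻: pKₐ(p-nitrophenol) ≈ 7.2 — nitro group delocalises the charge; the classic chromogenic LG
PhO⁻: pKₐ(C₆H₅OH (phenol)) ≈ 10 — resonance into the ring helps, but still a poor LG
CH₃O⁻: pKₐ(CH₃OH) ≈ 15.5 — strong base; alkoxides do not leave unassisted
H⁻: pKₐ(H₂) ≈ 36
The question asks for worst first, so the sequence is read in increasing leaving-group ability.

H⁻ < CH₃O⁻ < PhO⁻ < p-O₂N–C₆H₄–O⁻ < F⁻ < R'OH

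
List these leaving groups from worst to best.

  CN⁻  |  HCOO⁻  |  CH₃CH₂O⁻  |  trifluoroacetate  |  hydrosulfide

CH₃CH₂O⁻ < CN⁻ < hydrosulfide < HCOO⁻ < trifluoroacetate

A good leaving group is a weak base: the lower the pKₐ of its conjugate acid, the more readily it departs.
trifluoroacetate: pKₐ(CF₃COOH) ≈ 0.2
HCOO⁻: pKₐ(HCOOH) ≈ 3.8
hydrosulfide: pKₐ(H₂S) ≈ 7
CN⁻: pKₐ(HCN) ≈ 9.2
CH₃CH₂O⁻: pKₐ(CH₃CH₂OH) ≈ 16 — strong base; alkoxides do not leave unassisted
The question asks for worst first, so the sequence is read in increasing leaving-group ability.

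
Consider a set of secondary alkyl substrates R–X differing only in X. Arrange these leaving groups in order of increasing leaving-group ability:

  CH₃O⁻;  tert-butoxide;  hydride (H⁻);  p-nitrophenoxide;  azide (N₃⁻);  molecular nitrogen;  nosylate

The more stable X⁻ (or X) is on its own — i.e. the weaker a base it is — the better a leaving group it makes.
molecular nitrogen: no meaningful conjugate acid; N₂ departs as an exceptionally stable neutral molecule
nosylate: pKₐ(p-O₂NC₆H₄SO₃H) ≈ -3.5
azide (N₃⁻): pKₐ(HN₃) ≈ 4.7
p-nitrophenoxide: pKₐ(p-nitrophenol) ≈ 7.2
CH₃O⁻: pKₐ(CH₃OH) ≈ 15.5
tert-butoxide: pKₐ(t-BuOH) ≈ 18
hydride (H⁻): pKₐ(H₂) ≈ 36
Listed from poorest to best leaving group as asked.

hydride (H⁻) < tert-butoxide < CH₃O⁻ < p-nitrophenoxide < azide (N₃⁻) < nosylate < molecular nitrogen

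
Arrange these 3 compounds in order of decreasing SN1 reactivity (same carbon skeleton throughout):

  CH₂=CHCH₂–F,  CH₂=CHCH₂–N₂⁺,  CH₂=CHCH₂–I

With the same alkyl group throughout, only the leaving group differentiates the rates.
A good leaving group is a weak base: the lower the pKₐ of its conjugate acid, the more readily it departs.
CH₂=CHCH₂–N₂⁺ loses N₂: no meaningful conjugate acid; N₂ departs as an exceptionally stable neutral molecule
CH₂=CHCH₂–I loses I⁻: pKₐ(HI) ≈ -10
CH₂=CHCH₂–F loses F⁻: pKₐ(HF) ≈ 3.2

CH₂=CHCH₂–N₂⁺ > CH₂=CHCH₂–I > CH₂=CHCH₂–F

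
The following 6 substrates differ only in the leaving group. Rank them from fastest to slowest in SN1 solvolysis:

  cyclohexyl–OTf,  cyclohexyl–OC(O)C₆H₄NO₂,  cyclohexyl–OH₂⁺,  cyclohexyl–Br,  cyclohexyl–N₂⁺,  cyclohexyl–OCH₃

With the same alkyl group throughout, only the leaving group differentiates the rates.
A good leaving group is a weak base: the lower the pKₐ of its conjugate acid, the more readily it departs.
cyclohexyl–N₂⁺ loses N₂: no meaningful conjugate acid; N₂ departs as an exceptionally stable neutral molecule
cyclohexyl–OTf loses OTf⁻: pKₐ(CF₃SO₃H (triflic acid)) ≈ -14
cyclohexyl–Br loses Br⁻: pKₐ(HBr) ≈ -9
cyclohexyl–OH₂⁺ loses H₂O: pKₐ(H₃O⁺) ≈ -1.7
cyclohexyl–OC(O)C₆H₄NO₂ loses p-O₂N–C₆H₄–COO⁻: pKₐ(p-nitrobenzoic acid) ≈ 3.4
cyclohexyl–OCH₃ loses CH₃O⁻: pKₐ(CH₃OH) ≈ 15.5

cyclohexyl–N₂⁺ > cyclohexyl–OTf > cyclohexyl–Br > cyclohexyl–OH₂⁺ > cyclohexyl–OC(O)C₆H₄NO₂ > cyclohexyl–OCH₃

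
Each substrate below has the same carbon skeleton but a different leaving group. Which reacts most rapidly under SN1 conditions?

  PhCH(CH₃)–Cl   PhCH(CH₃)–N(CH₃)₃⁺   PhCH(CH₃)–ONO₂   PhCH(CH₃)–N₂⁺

Identical carbon frameworks mean the comparison reduces to leaving-group quality.
The more stable X⁻ (or X) is on its own — i.e. the weaker a base it is — the better a leaving group it makes.
PhCH(CH₃)–N₂⁺ loses N₂: no meaningful conjugate acid; N₂ departs as an exceptionally stable neutral molecule
PhCH(CH₃)–Cl loses Cl⁻: pKₐ(HCl) ≈ -7
PhCH(CH₃)–ONO₂ loses NO₃⁻: pKₐ(HNO₃) ≈ -1.3
PhCH(CH₃)–N(CH₃)₃⁺ loses NR'₃: pKₐ(R'₃NH⁺) ≈ 10.7

PhCH(CH₃)–N₂⁺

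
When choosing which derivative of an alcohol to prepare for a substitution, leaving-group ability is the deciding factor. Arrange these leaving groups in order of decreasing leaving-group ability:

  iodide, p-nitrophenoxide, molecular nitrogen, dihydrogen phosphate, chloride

Rank by basicity of the departing species: weakest base leaves most easily.
molecular nitrogen: no meaningful conjugate acid; N₂ departs as an exceptionally stable neutral molecule
iodide: pKₐ(HI) ≈ -10
chloride: pKₐ(HCl) ≈ -7
dihydrogen phosphate: pKₐ(H₃PO₄) ≈ 2.1
p-nitrophenoxide: pKₐ(p-nitrophenol) ≈ 7.2

molecular nitrogen > iodide > chloride > dihydrogen phosphate > p-nitrophenoxide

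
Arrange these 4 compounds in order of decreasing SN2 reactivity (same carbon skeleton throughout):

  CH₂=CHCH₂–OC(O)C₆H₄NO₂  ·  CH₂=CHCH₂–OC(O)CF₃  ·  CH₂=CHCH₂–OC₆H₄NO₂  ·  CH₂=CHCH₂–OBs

CH₂=CHCH₂–OBs > CH₂=CHCH₂–OC(O)CF₃ > CH₂=CHCH₂–OC(O)C₆H₄NO₂ > CH₂=CHCH₂–OC₆H₄NO₂

Same R in every case — rank the leaving groups.
Rank by basicity of the departing species: weakest base leaves most easily.
CH₂=CHCH₂–OBs loses OBs⁻: pKₐ(p-BrC₆H₄SO₃H) ≈ -2.8
CH₂=CHCH₂–OC(O)CF₃ loses CF₃COO⁻: pKₐ(CF₃COOH) ≈ 0.2
CH₂=CHCH₂–OC(O)C₆H₄NO₂ loses p-O₂N–C₆H₄–COO⁻: pKₐ(p-nitrobenzoic acid) ≈ 3.4
CH₂=CHCH₂–OC₆H₄NO₂ loses p-O₂N–C₆H₄–O⁻: pKₐ(p-nitrophenol) ≈ 7.2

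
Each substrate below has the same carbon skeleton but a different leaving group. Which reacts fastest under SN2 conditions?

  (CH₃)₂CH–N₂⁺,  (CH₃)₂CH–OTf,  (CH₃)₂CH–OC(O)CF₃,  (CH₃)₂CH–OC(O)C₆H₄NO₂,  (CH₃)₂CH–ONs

(CH₃)₂CH–N₂⁺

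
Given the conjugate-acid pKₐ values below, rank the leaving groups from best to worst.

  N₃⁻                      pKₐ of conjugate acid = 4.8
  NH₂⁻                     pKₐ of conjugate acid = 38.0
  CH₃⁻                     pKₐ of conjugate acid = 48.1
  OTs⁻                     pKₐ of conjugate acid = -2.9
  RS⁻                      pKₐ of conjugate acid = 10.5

OTs⁻ > N₃⁻ > RS⁻ > NH₂⁻ > CH₃⁻

Lower conjugate-acid pKₐ ⇒ weaker base ⇒ better leaving group.
Sorting by the given values: OTs⁻ (-2.9), N₃⁻ (4.8), RS⁻ (10.5), NH₂⁻ (38.0), CH₃⁻ (48.1).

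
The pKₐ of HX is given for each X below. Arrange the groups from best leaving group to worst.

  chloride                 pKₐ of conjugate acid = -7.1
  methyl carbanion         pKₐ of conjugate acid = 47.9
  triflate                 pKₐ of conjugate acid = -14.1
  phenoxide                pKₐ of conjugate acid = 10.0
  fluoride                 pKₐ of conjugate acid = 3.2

triflate > chloride > fluoride > phenoxide > methyl carbanion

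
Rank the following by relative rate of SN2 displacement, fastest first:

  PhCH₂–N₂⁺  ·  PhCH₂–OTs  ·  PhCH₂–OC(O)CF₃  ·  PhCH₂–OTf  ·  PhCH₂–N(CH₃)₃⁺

PhCH₂–N₂⁺ > PhCH₂–OTf > PhCH₂–OTs > PhCH₂–OC(O)CF₃ > PhCH₂–N(CH₃)₃⁺

With the same alkyl group throughout, only the leaving group differentiates the rates.
A good leaving group is a weak base: the lower the pKₐ of its conjugate acid, the more readily it departs.
PhCH₂–N₂⁺ loses N₂: no meaningful conjugate acid; N₂ departs as an exceptionally stable neutral molecule
PhCH₂–OTf loses OTf⁻: pKₐ(CF₃SO₃H (triflic acid)) ≈ -14
PhCH₂–OTs loses OTs⁻: pKₐ(p-CH₃C₆H₄SO₃H (TsOH)) ≈ -2.8
PhCH₂–OC(O)CF₃ loses CF₃COO⁻: pKₐ(CF₃COOH) ≈ 0.2
PhCH₂–N(CH₃)₃⁺ loses NR'₃: pKₐ(R'₃NH⁺) ≈ 10.7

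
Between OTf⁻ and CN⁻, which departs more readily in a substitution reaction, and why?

OTf⁻ is the better leaving group.
pKₐ(CF₃SO₃H (triflic acid)) ≈ -14 versus pKₐ(HCN) ≈ 9.2: OTf⁻ is the much weaker base.
Charge spread over three oxygens and a CF₃ group; the premier leaving group in synthesis.

OTf⁻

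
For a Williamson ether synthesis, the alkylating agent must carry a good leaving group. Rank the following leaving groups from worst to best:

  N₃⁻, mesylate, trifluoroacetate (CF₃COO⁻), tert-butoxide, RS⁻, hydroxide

tert-butoxide < hydroxide < RS⁻ < N₃⁻ < trifluoroacetate (CF₃COO⁻) < mesylate

A good leaving group is a weak base: the lower the pKₐ of its conjugate acid, the more readily it departs.
mesylate: pKₐ(CH₃SO₃H (MsOH)) ≈ -1.9 — resonance-delocalised alkanesulfonate
trifluoroacetate (CF₃COO⁻): pKₐ(CF₃COOH) ≈ 0.2 — strongly electron-withdrawing CF₃ stabilises the carboxylate
N₃⁻: pKₐ(HN₃) ≈ 4.7
RS⁻: pKₐ(RSH (a thiol)) ≈ 10.5 — moderately basic; rarely leaves without activation
hydroxide: pKₐ(H₂O) ≈ 15.7
tert-butoxide: pKₐ(t-BuOH) ≈ 18 — bulky, strongly basic alkoxide
Reversing gives the worst-to-best order requested.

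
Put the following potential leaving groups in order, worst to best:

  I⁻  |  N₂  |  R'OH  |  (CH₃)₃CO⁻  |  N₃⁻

A good leaving group is a weak base: the lower the pKₐ of its conjugate acid, the more readily it departs.
N₂: no meaningful conjugate acid; N₂ departs as an exceptionally stable neutral molecule
I⁻: pKₐ(HI) ≈ -10
R'OH: pKₐ(R'OH₂⁺) ≈ -2.4
N₃⁻: pKₐ(HN₃) ≈ 4.7
(CH₃)₃CO⁻: pKₐ(t-BuOH) ≈ 18
The question asks for worst first, so the sequence is read in increasing leaving-group ability.

(CH₃)₃CO⁻ < N₃⁻ < R'OH < I⁻ < N₂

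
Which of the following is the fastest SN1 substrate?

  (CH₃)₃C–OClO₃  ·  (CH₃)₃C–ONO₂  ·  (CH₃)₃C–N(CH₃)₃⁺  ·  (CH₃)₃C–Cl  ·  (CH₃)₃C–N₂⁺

Same R in every case — rank the leaving groups.
Leaving-group ability tracks the stability of the departed species; conjugate-acid pKₐ is the usual yardstick (lower pKₐ → better LG).
(CH₃)₃C–N₂⁺ loses N₂: no meaningful conjugate acid; N₂ departs as an exceptionally stable neutral molecule
(CH₃)₃C–OClO₃ loses ClO₄⁻: pKₐ(HClO₄) ≈ -10
(CH₃)₃C–Cl loses Cl⁻: pKₐ(HCl) ≈ -7
(CH₃)₃C–ONO₂ loses NO₃⁻: pKₐ(HNO₃) ≈ -1.3
(CH₃)₃C–N(CH₃)₃⁺ loses NR'₃: pKₐ(R'₃NH⁺) ≈ 10.7

(CH₃)₃C–N₂⁺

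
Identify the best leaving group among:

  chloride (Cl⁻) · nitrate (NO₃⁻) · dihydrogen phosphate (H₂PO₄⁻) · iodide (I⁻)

iodide (I⁻)

The more stable X⁻ (or X) is on its own — i.e. the weaker a base it is — the better a leaving group it makes.
iodide (I⁻): pKₐ(HI) ≈ -10
chloride (Cl⁻): pKₐ(HCl) ≈ -7
nitrate (NO₃⁻): pKₐ(HNO₃) ≈ -1.3
dihydrogen phosphate (H₂PO₄⁻): pKₐ(H₃PO₄) ≈ 2.1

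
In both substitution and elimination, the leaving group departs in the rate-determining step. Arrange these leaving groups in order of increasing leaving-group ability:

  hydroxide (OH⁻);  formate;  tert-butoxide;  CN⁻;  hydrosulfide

formate: pKₐ(HCOOH) ≈ 3.8 — resonance-stabilised carboxylate
hydrosulfide: pKₐ(H₂S) ≈ 7 — larger and more polarisable than the oxygen analogue
CN⁻: pKₐ(HCN) ≈ 9.2 — sp carbon stabilises the charge somewhat, but still a poor LG
hydroxide (OH⁻): pKₐ(H₂O) ≈ 15.7
tert-butoxide: pKₐ(t-BuOH) ≈ 18
Reversing gives the worst-to-best order requested.

tert-butoxide < hydroxide (OH⁻) < CN⁻ < hydrosulfide < formate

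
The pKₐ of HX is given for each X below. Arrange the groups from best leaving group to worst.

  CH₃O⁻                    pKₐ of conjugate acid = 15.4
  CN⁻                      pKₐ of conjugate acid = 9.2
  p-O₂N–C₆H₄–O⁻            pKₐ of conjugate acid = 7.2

Lower conjugate-acid pKₐ ⇒ weaker base ⇒ better leaving group.
Sorting by the given values: p-O₂N–C₆H₄–O⁻ (7.2), CN⁻ (9.2), CH₃O⁻ (15.4).

p-O₂N–C₆H₄–O⁻ > CN⁻ > CH₃O⁻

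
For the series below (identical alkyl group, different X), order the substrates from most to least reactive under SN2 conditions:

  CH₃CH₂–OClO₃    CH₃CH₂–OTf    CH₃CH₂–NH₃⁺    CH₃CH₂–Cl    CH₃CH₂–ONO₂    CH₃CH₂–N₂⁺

CH₃CH₂–N₂⁺ > CH₃CH₂–OTf > CH₃CH₂–OClO₃ > CH₃CH₂–Cl > CH₃CH₂–ONO₂ > CH₃CH₂–NH₃⁺

The skeletons are identical, so relative rate is governed entirely by leaving-group ability.
Rank by basicity of the departing species: weakest base leaves most easily.
CH₃CH₂–N₂⁺ loses N₂: no meaningful conjugate acid; N₂ departs as an exceptionally stable neutral molecule
CH₃CH₂–OTf loses OTf⁻: pKₐ(CF₃SO₃H (triflic acid)) ≈ -14
CH₃CH₂–OClO₃ loses ClO₄⁻: pKₐ(HClO₄) ≈ -10
CH₃CH₂–Cl loses Cl⁻: pKₐ(HCl) ≈ -7
CH₃CH₂–ONO₂ loses NO₃⁻: pKₐ(HNO₃) ≈ -1.3
CH₃CH₂–NH₃⁺ loses NH₃: pKₐ(NH₄⁺) ≈ 9.2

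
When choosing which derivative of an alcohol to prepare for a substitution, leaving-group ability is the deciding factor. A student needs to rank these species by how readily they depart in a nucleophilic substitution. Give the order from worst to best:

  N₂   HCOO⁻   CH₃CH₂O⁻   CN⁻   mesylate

The more stable X⁻ (or X) is on its own — i.e. the weaker a base it is — the better a leaving group it makes.
N₂: no meaningful conjugate acid; N₂ departs as an exceptionally stable neutral molecule
mesylate: pKₐ(CH₃SO₃H (MsOH)) ≈ -1.9
HCOO⁻: pKₐ(HCOOH) ≈ 3.8
CN⁻: pKₐ(HCN) ≈ 9.2
CH₃CH₂O⁻: pKₐ(CH₃CH₂OH) ≈ 16
The question asks for worst first, so the sequence is read in increasing leaving-group ability.

CH₃CH₂O⁻ < CN⁻ < HCOO⁻ < mesylate < N₂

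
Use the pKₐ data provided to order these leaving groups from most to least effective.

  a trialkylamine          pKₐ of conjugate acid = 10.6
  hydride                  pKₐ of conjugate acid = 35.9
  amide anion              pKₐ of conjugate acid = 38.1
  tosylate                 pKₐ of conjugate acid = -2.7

Lower conjugate-acid pKₐ ⇒ weaker base ⇒ better leaving group.
Sorting by the given values: tosylate (-2.7), a trialkylamine (10.6), hydride (35.9), amide anion (38.1).

tosylate > a trialkylamine > hydride > amide anion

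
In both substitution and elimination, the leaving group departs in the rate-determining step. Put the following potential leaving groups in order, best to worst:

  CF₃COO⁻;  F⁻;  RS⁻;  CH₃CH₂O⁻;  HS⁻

Rank by basicity of the departing species: weakest base leaves most easily.
CF₃COO⁻: pKₐ(CF₃COOH) ≈ 0.2
F⁻: pKₐ(HF) ≈ 3.2
HS⁻: pKₐ(H₂S) ≈ 7
RS⁻: pKₐ(RSH (a thiol)) ≈ 10.5
CH₃CH₂O⁻: pKₐ(CH₃CH₂OH) ≈ 16

CF₃COO⁻ > F⁻ > HS⁻ > RS⁻ > CH₃CH₂O⁻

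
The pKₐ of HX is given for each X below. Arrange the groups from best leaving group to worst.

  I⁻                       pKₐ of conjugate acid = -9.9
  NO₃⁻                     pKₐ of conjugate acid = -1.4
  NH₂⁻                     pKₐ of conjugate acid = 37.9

Lower conjugate-acid pKₐ ⇒ weaker base ⇒ better leaving group.
Sorting by the given values: I⁻ (-9.9), NO₃⁻ (-1.4), NH₂⁻ (37.9).

I⁻ > NO₃⁻ > NH₂⁻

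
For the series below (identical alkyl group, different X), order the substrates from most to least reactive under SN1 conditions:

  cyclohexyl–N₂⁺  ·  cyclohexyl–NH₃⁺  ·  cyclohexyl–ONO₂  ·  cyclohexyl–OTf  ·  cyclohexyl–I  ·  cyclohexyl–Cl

cyclohexyl–N₂⁺ > cyclohexyl–OTf > cyclohexyl–I > cyclohexyl–Cl > cyclohexyl–ONO₂ > cyclohexyl–NH₃⁺

With the same alkyl group throughout, only the leaving group differentiates the rates.
Leaving-group ability tracks the stability of the departed species; conjugate-acid pKₐ is the usual yardstick (lower pKₐ → better LG).
cyclohexyl–N₂⁺ loses N₂: no meaningful conjugate acid; N₂ departs as an exceptionally stable neutral molecule
cyclohexyl–OTf loses OTf⁻: pKₐ(CF₃SO₃H (triflic acid)) ≈ -14
cyclohexyl–I loses I⁻: pKₐ(HI) ≈ -10
cyclohexyl–Cl loses Cl⁻: pKₐ(HCl) ≈ -7
cyclohexyl–ONO₂ loses NO₃⁻: pKₐ(HNO₃) ≈ -1.3
cyclohexyl–NH₃⁺ loses NH₃: pKₐ(NH₄⁺) ≈ 9.2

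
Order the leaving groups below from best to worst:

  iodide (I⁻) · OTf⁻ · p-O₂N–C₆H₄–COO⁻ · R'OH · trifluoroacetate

A good leaving group is a weak base: the lower the pKₐ of its conjugate acid, the more readily it departs.
OTf⁻: pKₐ(CF₃SO₃H (triflic acid)) ≈ -14
iodide (I⁻): pKₐ(HI) ≈ -10
R'OH: pKₐ(R'OH₂⁺) ≈ -2.4
trifluoroacetate: pKₐ(CF₃COOH) ≈ 0.2
p-O₂N–C₆H₄–COO⁻: pKₐ(p-nitrobenzoic acid) ≈ 3.4

OTf⁻ > iodide (I⁻) > R'OH > trifluoroacetate > p-O₂N–C₆H₄–COO⁻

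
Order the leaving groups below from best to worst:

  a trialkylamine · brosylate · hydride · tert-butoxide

brosylate > a trialkylamine > tert-butoxide > hydride

brosylate: pKₐ(p-BrC₆H₄SO₃H) ≈ -2.8
a trialkylamine: pKₐ(R'₃NH⁺) ≈ 10.7 — neutral but still a fairly strong base; Hofmann-elimination LG
tert-butoxide: pKₐ(t-BuOH) ≈ 18
hydride: pKₐ(H₂) ≈ 36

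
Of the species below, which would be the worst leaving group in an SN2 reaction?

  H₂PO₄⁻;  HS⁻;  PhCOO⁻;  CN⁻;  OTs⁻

Leaving-group ability tracks the stability of the departed species; conjugate-acid pKₐ is the usual yardstick (lower pKₐ → better LG).
OTs⁻: pKₐ(p-CH₃C₆H₄SO₃H (TsOH)) ≈ -2.8
H₂PO₄⁻: pKₐ(H₃PO₄) ≈ 2.1
PhCOO⁻: pKₐ(C₆H₅COOH) ≈ 4.2
HS⁻: pKₐ(H₂S) ≈ 7
CN⁻: pKₐ(HCN) ≈ 9.2

CN⁻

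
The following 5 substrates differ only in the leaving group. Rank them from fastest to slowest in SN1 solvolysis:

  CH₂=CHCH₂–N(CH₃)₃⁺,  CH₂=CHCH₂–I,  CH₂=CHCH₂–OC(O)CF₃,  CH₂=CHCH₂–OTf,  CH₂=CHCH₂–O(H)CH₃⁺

CH₂=CHCH₂–OTf > CH₂=CHCH₂–I > CH₂=CHCH₂–O(H)CH₃⁺ > CH₂=CHCH₂–OC(O)CF₃ > CH₂=CHCH₂–N(CH₃)₃⁺

With the same alkyl group throughout, only the leaving group differentiates the rates.
The more stable X⁻ (or X) is on its own — i.e. the weaker a base it is — the better a leaving group it makes.
CH₂=CHCH₂–OTf loses OTf⁻: pKₐ(CF₃SO₃H (triflic acid)) ≈ -14
CH₂=CHCH₂–I loses I⁻: pKₐ(HI) ≈ -10
CH₂=CHCH₂–O(H)CH₃⁺ loses R'OH: pKₐ(R'OH₂⁺) ≈ -2.4
CH₂=CHCH₂–OC(O)CF₃ loses CF₃COO⁻: pKₐ(CF₃COOH) ≈ 0.2
CH₂=CHCH₂–N(CH₃)₃⁺ loses NR'₃: pKₐ(R'₃NH⁺) ≈ 10.7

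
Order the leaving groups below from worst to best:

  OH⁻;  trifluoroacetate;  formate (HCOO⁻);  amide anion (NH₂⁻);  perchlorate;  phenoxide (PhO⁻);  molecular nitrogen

amide anion (NH₂⁻) < OH⁻ < phenoxide (PhO⁻) < formate (HCOO⁻) < trifluoroacetate < perchlorate < molecular nitrogen

The more stable X⁻ (or X) is on its own — i.e. the weaker a base it is — the better a leaving group it makes.
molecular nitrogen: no meaningful conjugate acid; N₂ departs as an exceptionally stable neutral molecule
perchlorate: pKₐ(HClO₄) ≈ -10 — extremely weak base; rarely used for safety reasons
trifluoroacetate: pKₐ(CF₃COOH) ≈ 0.2 — strongly electron-withdrawing CF₃ stabilises the carboxylate
formate (HCOO⁻): pKₐ(HCOOH) ≈ 3.8 — resonance-stabilised carboxylate
phenoxide (PhO⁻): pKₐ(C₆H₅OH (phenol)) ≈ 10 — resonance into the ring helps, but still a poor LG
OH⁻: pKₐ(H₂O) ≈ 15.7 — strong base; essentially never leaves without prior activation
amide anion (NH₂⁻): pKₐ(NH₃) ≈ 38 — extremely strong base; never a leaving group
The question asks for worst first, so the sequence is read in increasing leaving-group ability.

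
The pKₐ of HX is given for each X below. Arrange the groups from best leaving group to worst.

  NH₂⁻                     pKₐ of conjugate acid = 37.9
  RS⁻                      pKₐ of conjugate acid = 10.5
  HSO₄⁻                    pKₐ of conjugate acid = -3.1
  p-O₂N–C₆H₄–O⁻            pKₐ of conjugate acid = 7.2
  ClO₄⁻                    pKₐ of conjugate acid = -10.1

ClO₄⁻ > HSO₄⁻ > p-O₂N–C₆H₄–O⁻ > RS⁻ > NH₂⁻

Lower conjugate-acid pKₐ ⇒ weaker base ⇒ better leaving group.
Sorting by the given values: ClO₄⁻ (-10.1), HSO₄⁻ (-3.1), p-O₂N–C₆H₄–O⁻ (7.2), RS⁻ (10.5), NH₂⁻ (37.9).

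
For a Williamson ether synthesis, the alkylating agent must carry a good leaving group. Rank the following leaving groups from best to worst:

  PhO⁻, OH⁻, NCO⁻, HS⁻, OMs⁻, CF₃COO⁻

OMs⁻ > CF₃COO⁻ > NCO⁻ > HS⁻ > PhO⁻ > OH⁻

Leaving-group ability tracks the stability of the departed species; conjugate-acid pKₐ is the usual yardstick (lower pKₐ → better LG).
OMs⁻: pKₐ(CH₃SO₃H (MsOH)) ≈ -1.9
CF₃COO⁻: pKₐ(CF₃COOH) ≈ 0.2 — strongly electron-withdrawing CF₃ stabilises the carboxylate
NCO⁻: pKₐ(HOCN) ≈ 3.5 — resonance between N and O
HS⁻: pKₐ(H₂S) ≈ 7 — larger and more polarisable than the oxygen analogue
PhO⁻: pKₐ(C₆H₅OH (phenol)) ≈ 10 — resonance into the ring helps, but still a poor LG
OH⁻: pKₐ(H₂O) ≈ 15.7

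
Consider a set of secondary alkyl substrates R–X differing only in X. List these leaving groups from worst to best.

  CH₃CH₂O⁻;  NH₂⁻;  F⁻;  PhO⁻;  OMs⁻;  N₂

A good leaving group is a weak base: the lower the pKₐ of its conjugate acid, the more readily it departs.
N₂: no meaningful conjugate acid; N₂ departs as an exceptionally stable neutral molecule
OMs⁻: pKₐ(CH₃SO₃H (MsOH)) ≈ -1.9
F⁻: pKₐ(HF) ≈ 3.2
PhO⁻: pKₐ(C₆H₅OH (phenol)) ≈ 10 — resonance into the ring helps, but still a poor LG
CH₃CH₂O⁻: pKₐ(CH₃CH₂OH) ≈ 16
NH₂⁻: pKₐ(NH₃) ≈ 38 — extremely strong base; never a leaving group
Listed from poorest to best leaving group as asked.

NH₂⁻ < CH₃CH₂O⁻ < PhO⁻ < F⁻ < OMs⁻ < N₂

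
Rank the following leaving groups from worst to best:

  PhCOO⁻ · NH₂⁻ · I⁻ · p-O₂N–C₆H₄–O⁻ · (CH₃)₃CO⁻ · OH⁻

NH₂⁻ < (CH₃)₃CO⁻ < OH⁻ < p-O₂N–C₆H₄–O⁻ < PhCOO⁻ < I⁻

Leaving-group ability tracks the stability of the departed species; conjugate-acid pKₐ is the usual yardstick (lower pKₐ → better LG).
I⁻: pKₐ(HI) ≈ -10 — large, highly polarisable; very weak base
PhCOO⁻: pKₐ(C₆H₅COOH) ≈ 4.2 — aryl carboxylate
p-O₂N–C₆H₄–O⁻: pKₐ(p-nitrophenol) ≈ 7.2 — nitro group delocalises the charge; the classic chromogenic LG
OH⁻: pKₐ(H₂O) ≈ 15.7 — strong base; essentially never leaves without prior activation
(CH₃)₃CO⁻: pKₐ(t-BuOH) ≈ 18
NH₂⁻: pKₐ(NH₃) ≈ 38 — extremely strong base; never a leaving group
The question asks for worst first, so the sequence is read in increasing leaving-group ability.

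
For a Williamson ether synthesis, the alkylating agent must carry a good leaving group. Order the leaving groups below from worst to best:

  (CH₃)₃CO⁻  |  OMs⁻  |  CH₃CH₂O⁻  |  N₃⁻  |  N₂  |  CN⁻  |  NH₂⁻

N₂: no meaningful conjugate acid; N₂ departs as an exceptionally stable neutral molecule
OMs⁻: pKₐ(CH₃SO₃H (MsOH)) ≈ -1.9
N₃⁻: pKₐ(HN₃) ≈ 4.7
CN⁻: pKₐ(HCN) ≈ 9.2
CH₃CH₂O⁻: pKₐ(CH₃CH₂OH) ≈ 16
(CH₃)₃CO⁻: pKₐ(t-BuOH) ≈ 18
NH₂⁻: pKₐ(NH₃) ≈ 38
Reversing gives the worst-to-best order requested.

NH₂⁻ < (CH₃)₃CO⁻ < CH₃CH₂O⁻ < CN⁻ < N₃⁻ < OMs⁻ < N₂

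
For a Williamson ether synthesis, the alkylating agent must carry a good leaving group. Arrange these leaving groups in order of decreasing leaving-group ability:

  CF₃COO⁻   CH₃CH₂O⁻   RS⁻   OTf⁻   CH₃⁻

The more stable X⁻ (or X) is on its own — i.e. the weaker a base it is — the better a leaving group it makes.
OTf⁻: pKₐ(CF₃SO₃H (triflic acid)) ≈ -14 — charge spread over three oxygens and a CF₃ group; the premier leaving group in synthesis
CF₃COO⁻: pKₐ(CF₃COOH) ≈ 0.2
RS⁻: pKₐ(RSH (a thiol)) ≈ 10.5 — moderately basic; rarely leaves without activation
CH₃CH₂O⁻: pKₐ(CH₃CH₂OH) ≈ 16
CH₃⁻: pKₐ(CH₄) ≈ 48 — unstabilised carbanion; the worst conceivable leaving group

OTf⁻ > CF₃COO⁻ > RS⁻ > CH₃CH₂O⁻ > CH₃⁻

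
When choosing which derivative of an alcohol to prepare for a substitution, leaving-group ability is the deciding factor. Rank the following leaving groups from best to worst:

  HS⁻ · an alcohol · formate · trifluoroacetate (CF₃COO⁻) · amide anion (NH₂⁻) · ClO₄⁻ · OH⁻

ClO₄⁻ > an alcohol > trifluoroacetate (CF₃COO⁻) > formate > HS⁻ > OH⁻ > amide anion (NH₂⁻)

ClO₄⁻: pKₐ(HClO₄) ≈ -10
an alcohol: pKₐ(R'OH₂⁺) ≈ -2.4
trifluoroacetate (CF₃COO⁻): pKₐ(CF₃COOH) ≈ 0.2
formate: pKₐ(HCOOH) ≈ 3.8
HS⁻: pKₐ(H₂S) ≈ 7
OH⁻: pKₐ(H₂O) ≈ 15.7
amide anion (NH₂⁻): pKₐ(NH₃) ≈ 38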